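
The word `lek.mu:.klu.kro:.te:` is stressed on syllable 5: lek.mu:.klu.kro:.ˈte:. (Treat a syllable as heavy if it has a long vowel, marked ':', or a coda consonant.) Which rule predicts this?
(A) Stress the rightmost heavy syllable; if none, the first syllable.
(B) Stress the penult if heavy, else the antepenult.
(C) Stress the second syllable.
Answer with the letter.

A

Rule A → syllable 5 ✓.
Rule B → syllable 4 (observed: 5).
Rule C → syllable 2 (observed: 5).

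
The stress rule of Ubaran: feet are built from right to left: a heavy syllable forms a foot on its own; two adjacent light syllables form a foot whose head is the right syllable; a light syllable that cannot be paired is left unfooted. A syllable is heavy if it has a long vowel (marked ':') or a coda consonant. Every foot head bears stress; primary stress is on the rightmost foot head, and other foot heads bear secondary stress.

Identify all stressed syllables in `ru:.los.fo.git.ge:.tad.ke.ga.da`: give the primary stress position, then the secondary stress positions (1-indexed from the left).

primary 9, secondary 1, 2, 4, 5, 6

Weights: 1 ru: H, 2 los H, 3 fo L, 4 git H, 5 ge: H, 6 tad H, 7 ke L, 8 ga L, 9 da L.
Parse right to left (heavy = foot alone; LL = one foot; stranded L unfooted): (ˈru:) (ˈlos) fo (ˈgit) (ˈge:) (ˈtad) ke (ga.ˈda).
Foot heads: 1, 2, 4, 5, 6, 9.
Primary stress on the rightmost head = syllable 9.
Secondary stress on 1, 2, 4, 5, 6: ˌru:.ˌlos.fo.ˌgit.ˌge:.ˌtad.ke.ga.ˈda.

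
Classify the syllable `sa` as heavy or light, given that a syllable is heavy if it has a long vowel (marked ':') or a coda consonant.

`sa`: short vowel, open (no coda). Short vowel, open → light.

light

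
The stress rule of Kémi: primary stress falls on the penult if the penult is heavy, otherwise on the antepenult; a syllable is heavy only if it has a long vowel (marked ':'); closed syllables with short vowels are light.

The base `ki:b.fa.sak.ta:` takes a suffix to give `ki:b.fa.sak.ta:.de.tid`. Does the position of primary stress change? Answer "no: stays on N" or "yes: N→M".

yes: 2→4

Base `ki:b.fa.sak.ta:` (4 syllables):
  Weights: 2 fa L, 3 sak L, 4 ta: H.
  The penult (syllable 3, sak) is light, so stress falls on the antepenult (syllable 2, fa).
  → primary stress on syllable 2.
Suffixed `ki:b.fa.sak.ta:.de.tid` (6 syllables):
  Weights: 4 ta: H, 5 de L, 6 tid L.
  The penult (syllable 5, de) is light, so stress falls on the antepenult (syllable 4, ta:).
  → primary stress on syllable 4.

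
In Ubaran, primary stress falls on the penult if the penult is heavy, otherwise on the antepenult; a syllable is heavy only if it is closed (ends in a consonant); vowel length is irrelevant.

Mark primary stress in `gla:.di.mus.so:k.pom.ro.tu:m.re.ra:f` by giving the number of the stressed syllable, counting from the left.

7

Weights: 7 tu:m H, 8 re L, 9 ra:f H.
The penult (syllable 8, re) is light, so stress falls on the antepenult (syllable 7, tu:m).
Primary stress: syllable 7 → gla:.di.mus.so:k.pom.ro.ˈtu:m.re.ra:f.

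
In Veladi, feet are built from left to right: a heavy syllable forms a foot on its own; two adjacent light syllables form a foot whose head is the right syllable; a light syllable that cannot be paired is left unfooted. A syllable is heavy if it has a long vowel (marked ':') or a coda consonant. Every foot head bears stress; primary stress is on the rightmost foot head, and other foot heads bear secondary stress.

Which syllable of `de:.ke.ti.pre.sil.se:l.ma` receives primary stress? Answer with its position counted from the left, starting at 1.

Weights: 1 de: H, 2 ke L, 3 ti L, 4 pre L, 5 sil H, 6 se:l H, 7 ma L.
Parse left to right (heavy = foot alone; LL = one foot; stranded L unfooted): (ˈde:) (ke.ˈti) pre (ˈsil) (ˈse:l) ma.
Foot heads: 1, 3, 5, 6.
Primary stress on the rightmost head = syllable 6.
Primary stress: syllable 6 → de:.ke.ti.pre.sil.ˈse:l.ma.

6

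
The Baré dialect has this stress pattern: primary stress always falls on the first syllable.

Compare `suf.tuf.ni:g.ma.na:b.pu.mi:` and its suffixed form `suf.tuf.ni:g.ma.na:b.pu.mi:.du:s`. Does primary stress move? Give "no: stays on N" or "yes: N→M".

Base `suf.tuf.ni:g.ma.na:b.pu.mi:` (7 syllables):
  The word has 7 syllables; the first syllable is syllable 1 (suf).
  → primary stress on syllable 1.
Suffixed `suf.tuf.ni:g.ma.na:b.pu.mi:.du:s` (8 syllables):
  The word has 8 syllables; the first syllable is syllable 1 (suf).
  → primary stress on syllable 1.

no: stays on 1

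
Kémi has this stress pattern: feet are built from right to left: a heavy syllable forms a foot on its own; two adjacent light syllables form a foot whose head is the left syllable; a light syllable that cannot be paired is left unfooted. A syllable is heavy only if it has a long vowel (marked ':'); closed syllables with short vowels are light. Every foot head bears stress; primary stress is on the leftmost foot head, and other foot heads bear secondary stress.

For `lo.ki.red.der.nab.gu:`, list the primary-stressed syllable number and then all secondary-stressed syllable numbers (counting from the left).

Weights: 1 lo L, 2 ki L, 3 red L, 4 der L, 5 nab L, 6 gu: H.
Parse right to left (heavy = foot alone; LL = one foot; stranded L unfooted): lo (ˈki.red) (ˈder.nab) (ˈgu:).
Foot heads: 2, 4, 6.
Primary stress on the leftmost head = syllable 2.
Secondary stress on 4, 6: lo.ˈki.red.ˌder.nab.ˌgu:.

primary 2, secondary 4, 6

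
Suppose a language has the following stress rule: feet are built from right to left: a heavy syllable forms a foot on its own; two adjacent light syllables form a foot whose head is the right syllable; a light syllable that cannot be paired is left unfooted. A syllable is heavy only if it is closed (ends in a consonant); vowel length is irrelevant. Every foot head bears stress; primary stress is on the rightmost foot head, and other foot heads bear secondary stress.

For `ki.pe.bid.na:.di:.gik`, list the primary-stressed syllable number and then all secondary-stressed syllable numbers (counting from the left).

primary 6, secondary 2, 3, 5

Weights: 1 ki L, 2 pe L, 3 bid H, 4 na: L, 5 di: L, 6 gik H.
Parse right to left (heavy = foot alone; LL = one foot; stranded L unfooted): (ki.ˈpe) (ˈbid) (na:.ˈdi:) (ˈgik).
Foot heads: 2, 3, 5, 6.
Primary stress on the rightmost head = syllable 6.
Secondary stress on 2, 3, 5: ki.ˌpe.ˌbid.na:.ˌdi:.ˈgik.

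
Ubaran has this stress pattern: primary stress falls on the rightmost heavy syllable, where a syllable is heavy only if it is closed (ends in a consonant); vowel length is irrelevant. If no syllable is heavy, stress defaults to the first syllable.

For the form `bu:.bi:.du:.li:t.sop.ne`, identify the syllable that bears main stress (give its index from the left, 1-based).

5

Weights: 1 bu: L, 2 bi: L, 3 du: L, 4 li:t H, 5 sop H, 6 ne L.
Heavy syllables in the domain: 4, 5. The rightmost is syllable 5 (sop).
Primary stress: syllable 5 → bu:.bi:.du:.li:t.ˈsop.ne.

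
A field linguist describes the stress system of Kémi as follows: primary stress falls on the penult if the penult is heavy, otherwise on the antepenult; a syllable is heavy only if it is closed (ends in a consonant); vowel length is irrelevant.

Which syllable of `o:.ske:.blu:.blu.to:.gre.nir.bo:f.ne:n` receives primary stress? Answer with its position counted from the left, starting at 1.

Weights: 7 nir H, 8 bo:f H, 9 ne:n H.
The penult (syllable 8, bo:f) is heavy, so it takes stress.
Primary stress: syllable 8 → o:.ske:.blu:.blu.to:.gre.nir.ˈbo:f.ne:n.

8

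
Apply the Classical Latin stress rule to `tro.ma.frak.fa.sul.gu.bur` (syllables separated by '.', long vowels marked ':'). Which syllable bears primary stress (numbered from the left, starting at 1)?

5

Classical Latin: stress the penult if heavy (long vowel or closed), else the antepenult.
Weights: 5 sul H, 6 gu L, 7 bur H.
The penult (syllable 6, gu) is light, so stress falls on the antepenult (syllable 5, sul).
Stress on syllable 5: tro.ma.frak.fa.ˈsul.gu.bur.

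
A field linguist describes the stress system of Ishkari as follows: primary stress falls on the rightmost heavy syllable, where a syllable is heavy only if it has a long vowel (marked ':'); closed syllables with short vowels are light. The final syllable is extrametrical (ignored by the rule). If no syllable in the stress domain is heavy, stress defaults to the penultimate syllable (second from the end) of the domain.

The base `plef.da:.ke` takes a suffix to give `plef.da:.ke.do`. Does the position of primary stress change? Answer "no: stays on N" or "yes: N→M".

no: stays on 2

Base `plef.da:.ke` (3 syllables):
  The final syllable (3, ke) is extrametrical; the stress domain is syllables 1–2.
  Weights: 1 plef L, 2 da: H.
  Heavy syllables in the domain: 2. The rightmost is syllable 2 (da:).
  → primary stress on syllable 2.
Suffixed `plef.da:.ke.do` (4 syllables):
  The final syllable (4, do) is extrametrical; the stress domain is syllables 1–3.
  Weights: 1 plef L, 2 da: H, 3 ke L.
  Heavy syllables in the domain: 2. The rightmost is syllable 2 (da:).
  → primary stress on syllable 2.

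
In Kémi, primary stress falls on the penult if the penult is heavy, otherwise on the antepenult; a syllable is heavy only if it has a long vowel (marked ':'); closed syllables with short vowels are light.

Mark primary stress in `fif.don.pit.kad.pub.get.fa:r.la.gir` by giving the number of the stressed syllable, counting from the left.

Weights: 7 fa:r H, 8 la L, 9 gir L.
The penult (syllable 8, la) is light, so stress falls on the antepenult (syllable 7, fa:r).
Primary stress: syllable 7 → fif.don.pit.kad.pub.get.ˈfa:r.la.gir.

7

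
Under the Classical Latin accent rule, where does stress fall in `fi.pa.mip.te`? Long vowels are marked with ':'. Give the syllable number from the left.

3

Classical Latin: stress the penult if heavy (long vowel or closed), else the antepenult.
Weights: 2 pa L, 3 mip H, 4 te L.
The penult (syllable 3, mip) is heavy, so it takes stress.
Stress on syllable 3: fi.pa.ˈmip.te.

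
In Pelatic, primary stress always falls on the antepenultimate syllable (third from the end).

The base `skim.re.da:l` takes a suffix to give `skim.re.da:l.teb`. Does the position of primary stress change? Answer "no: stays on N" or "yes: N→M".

Base `skim.re.da:l` (3 syllables):
  The word has 3 syllables; the antepenultimate syllable (third from the end) is syllable 1 (skim).
  → primary stress on syllable 1.
Suffixed `skim.re.da:l.teb` (4 syllables):
  The word has 4 syllables; the antepenultimate syllable (third from the end) is syllable 2 (re).
  → primary stress on syllable 2.

yes: 1→2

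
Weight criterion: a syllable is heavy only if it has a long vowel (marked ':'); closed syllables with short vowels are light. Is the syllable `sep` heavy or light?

`sep`: short vowel, closed (coda /p/). Short vowel → light.

light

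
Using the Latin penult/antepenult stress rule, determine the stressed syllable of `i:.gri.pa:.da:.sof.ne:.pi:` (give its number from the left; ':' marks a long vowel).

Classical Latin: stress the penult if heavy (long vowel or closed), else the antepenult.
Weights: 5 sof H, 6 ne: H, 7 pi: H.
The penult (syllable 6, ne:) is heavy, so it takes stress.
Stress on syllable 6: i:.gri.pa:.da:.sof.ˈne:.pi:.

6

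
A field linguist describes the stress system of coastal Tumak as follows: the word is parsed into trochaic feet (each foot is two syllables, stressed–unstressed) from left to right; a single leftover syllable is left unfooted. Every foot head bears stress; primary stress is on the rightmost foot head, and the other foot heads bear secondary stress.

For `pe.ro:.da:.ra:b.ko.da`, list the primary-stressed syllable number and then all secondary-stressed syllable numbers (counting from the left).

Parse left to right into trochaic (ˈσσ) feet: (ˈpe.ro:) (ˈda:.ra:b) (ˈko.da).
Foot heads (stressed positions): 1, 3, 5.
End Rule Rightmost: primary stress on the rightmost head = syllable 5.
Secondary stress on 1, 3: ˌpe.ro:.ˌda:.ra:b.ˈko.da.

primary 5, secondary 1, 3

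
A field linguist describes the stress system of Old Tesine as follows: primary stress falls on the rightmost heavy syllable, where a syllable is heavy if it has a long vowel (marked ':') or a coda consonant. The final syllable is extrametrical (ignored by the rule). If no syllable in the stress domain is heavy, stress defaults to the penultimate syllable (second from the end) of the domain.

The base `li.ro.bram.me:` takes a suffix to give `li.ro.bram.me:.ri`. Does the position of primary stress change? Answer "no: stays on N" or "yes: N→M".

yes: 3→4

Base `li.ro.bram.me:` (4 syllables):
  The final syllable (4, me:) is extrametrical; the stress domain is syllables 1–3.
  Weights: 1 li L, 2 ro L, 3 bram H.
  Heavy syllables in the domain: 3. The rightmost is syllable 3 (bram).
  → primary stress on syllable 3.
Suffixed `li.ro.bram.me:.ri` (5 syllables):
  The final syllable (5, ri) is extrametrical; the stress domain is syllables 1–4.
  Weights: 1 li L, 2 ro L, 3 bram H, 4 me: H.
  Heavy syllables in the domain: 3, 4. The rightmost is syllable 4 (me:).
  → primary stress on syllable 4.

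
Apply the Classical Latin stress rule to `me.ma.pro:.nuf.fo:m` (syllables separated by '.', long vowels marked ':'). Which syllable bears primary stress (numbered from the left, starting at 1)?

Classical Latin: stress the penult if heavy (long vowel or closed), else the antepenult.
Weights: 3 pro: H, 4 nuf H, 5 fo:m H.
The penult (syllable 4, nuf) is heavy, so it takes stress.
Stress on syllable 4: me.ma.pro:.ˈnuf.fo:m.

4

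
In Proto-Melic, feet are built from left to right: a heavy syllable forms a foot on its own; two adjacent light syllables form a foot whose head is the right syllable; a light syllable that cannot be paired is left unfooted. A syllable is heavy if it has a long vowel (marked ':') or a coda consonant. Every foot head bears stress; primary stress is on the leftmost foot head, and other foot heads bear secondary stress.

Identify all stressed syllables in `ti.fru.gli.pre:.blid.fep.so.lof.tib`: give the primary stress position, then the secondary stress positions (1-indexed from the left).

Weights: 1 ti L, 2 fru L, 3 gli L, 4 pre: H, 5 blid H, 6 fep H, 7 so L, 8 lof H, 9 tib H.
Parse left to right (heavy = foot alone; LL = one foot; stranded L unfooted): (ti.ˈfru) gli (ˈpre:) (ˈblid) (ˈfep) so (ˈlof) (ˈtib).
Foot heads: 2, 4, 5, 6, 8, 9.
Primary stress on the leftmost head = syllable 2.
Secondary stress on 4, 5, 6, 8, 9: ti.ˈfru.gli.ˌpre:.ˌblid.ˌfep.so.ˌlof.ˌtib.

primary 2, secondary 4, 5, 6, 8, 9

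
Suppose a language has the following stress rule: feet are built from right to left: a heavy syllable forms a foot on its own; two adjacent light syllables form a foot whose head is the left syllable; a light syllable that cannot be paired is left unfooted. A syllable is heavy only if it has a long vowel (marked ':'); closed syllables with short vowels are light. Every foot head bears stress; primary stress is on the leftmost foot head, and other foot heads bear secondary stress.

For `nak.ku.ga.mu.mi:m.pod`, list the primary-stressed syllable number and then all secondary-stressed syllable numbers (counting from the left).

Weights: 1 nak L, 2 ku L, 3 ga L, 4 mu L, 5 mi:m H, 6 pod L.
Parse right to left (heavy = foot alone; LL = one foot; stranded L unfooted): (ˈnak.ku) (ˈga.mu) (ˈmi:m) pod.
Foot heads: 1, 3, 5.
Primary stress on the leftmost head = syllable 1.
Secondary stress on 3, 5: ˈnak.ku.ˌga.mu.ˌmi:m.pod.

primary 1, secondary 3, 5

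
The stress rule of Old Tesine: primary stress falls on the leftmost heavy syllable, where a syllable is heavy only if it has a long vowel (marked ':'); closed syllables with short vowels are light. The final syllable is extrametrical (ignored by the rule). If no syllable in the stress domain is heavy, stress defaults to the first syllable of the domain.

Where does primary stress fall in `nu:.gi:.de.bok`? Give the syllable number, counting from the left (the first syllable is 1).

1

The final syllable (4, bok) is extrametrical; the stress domain is syllables 1–3.
Weights: 1 nu: H, 2 gi: H, 3 de L.
Heavy syllables in the domain: 1, 2. The leftmost is syllable 1 (nu:).
Primary stress: syllable 1 → ˈnu:.gi:.de.bok.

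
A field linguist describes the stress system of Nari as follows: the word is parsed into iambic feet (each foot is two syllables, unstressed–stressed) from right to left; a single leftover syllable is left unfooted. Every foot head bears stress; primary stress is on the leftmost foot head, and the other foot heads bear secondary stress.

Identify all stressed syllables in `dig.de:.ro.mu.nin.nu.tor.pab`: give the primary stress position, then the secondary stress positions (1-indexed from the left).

primary 2, secondary 4, 6, 8

Parse right to left into iambic (σˈσ) feet: (dig.ˈde:) (ro.ˈmu) (nin.ˈnu) (tor.ˈpab).
Foot heads (stressed positions): 2, 4, 6, 8.
End Rule Leftmost: primary stress on the leftmost head = syllable 2.
Secondary stress on 4, 6, 8: dig.ˈde:.ro.ˌmu.nin.ˌnu.tor.ˌpab.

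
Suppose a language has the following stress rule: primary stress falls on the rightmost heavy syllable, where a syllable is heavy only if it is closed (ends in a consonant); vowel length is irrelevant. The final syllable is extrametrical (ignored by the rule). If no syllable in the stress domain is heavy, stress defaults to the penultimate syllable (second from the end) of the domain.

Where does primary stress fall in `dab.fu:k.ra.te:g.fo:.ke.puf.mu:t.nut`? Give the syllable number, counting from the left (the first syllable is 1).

The final syllable (9, nut) is extrametrical; the stress domain is syllables 1–8.
Weights: 1 dab H, 2 fu:k H, 3 ra L, 4 te:g H, 5 fo: L, 6 ke L, 7 puf H, 8 mu:t H.
Heavy syllables in the domain: 1, 2, 4, 7, 8. The rightmost is syllable 8 (mu:t).
Primary stress: syllable 8 → dab.fu:k.ra.te:g.fo:.ke.puf.ˈmu:t.nut.

8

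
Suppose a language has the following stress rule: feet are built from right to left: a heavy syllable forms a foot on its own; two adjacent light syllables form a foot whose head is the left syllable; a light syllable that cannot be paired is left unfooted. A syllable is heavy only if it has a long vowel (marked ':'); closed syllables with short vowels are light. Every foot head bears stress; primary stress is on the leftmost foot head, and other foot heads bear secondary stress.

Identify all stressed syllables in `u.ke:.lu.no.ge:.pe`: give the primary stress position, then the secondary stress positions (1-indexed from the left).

Weights: 1 u L, 2 ke: H, 3 lu L, 4 no L, 5 ge: H, 6 pe L.
Parse right to left (heavy = foot alone; LL = one foot; stranded L unfooted): u (ˈke:) (ˈlu.no) (ˈge:) pe.
Foot heads: 2, 3, 5.
Primary stress on the leftmost head = syllable 2.
Secondary stress on 3, 5: u.ˈke:.ˌlu.no.ˌge:.pe.

primary 2, secondary 3, 5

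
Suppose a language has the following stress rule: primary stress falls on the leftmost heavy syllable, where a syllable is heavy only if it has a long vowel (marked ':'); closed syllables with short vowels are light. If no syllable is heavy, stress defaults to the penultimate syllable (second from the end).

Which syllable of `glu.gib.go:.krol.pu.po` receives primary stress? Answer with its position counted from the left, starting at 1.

3

Weights: 1 glu L, 2 gib L, 3 go: H, 4 krol L, 5 pu L, 6 po L.
Heavy syllables in the domain: 3. The leftmost is syllable 3 (go:).
Primary stress: syllable 3 → glu.gib.ˈgo:.krol.pu.po.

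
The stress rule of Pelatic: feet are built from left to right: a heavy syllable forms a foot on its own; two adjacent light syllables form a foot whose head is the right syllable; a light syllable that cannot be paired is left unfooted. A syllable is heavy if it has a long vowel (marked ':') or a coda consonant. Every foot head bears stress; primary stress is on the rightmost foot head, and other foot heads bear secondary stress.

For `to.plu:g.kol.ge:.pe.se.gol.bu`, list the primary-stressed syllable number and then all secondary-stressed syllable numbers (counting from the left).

Weights: 1 to L, 2 plu:g H, 3 kol H, 4 ge: H, 5 pe L, 6 se L, 7 gol H, 8 bu L.
Parse left to right (heavy = foot alone; LL = one foot; stranded L unfooted): to (ˈplu:g) (ˈkol) (ˈge:) (pe.ˈse) (ˈgol) bu.
Foot heads: 2, 3, 4, 6, 7.
Primary stress on the rightmost head = syllable 7.
Secondary stress on 2, 3, 4, 6: to.ˌplu:g.ˌkol.ˌge:.pe.ˌse.ˈgol.bu.

primary 7, secondary 2, 3, 4, 6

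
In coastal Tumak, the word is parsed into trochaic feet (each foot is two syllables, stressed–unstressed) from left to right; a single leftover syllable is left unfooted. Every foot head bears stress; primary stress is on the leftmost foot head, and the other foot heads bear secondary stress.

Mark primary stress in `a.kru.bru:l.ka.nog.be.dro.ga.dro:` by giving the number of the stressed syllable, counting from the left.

Parse left to right into trochaic (ˈσσ) feet: (ˈa.kru) (ˈbru:l.ka) (ˈnog.be) (ˈdro.ga) dro:. Syllable 9 is left unfooted.
Foot heads (stressed positions): 1, 3, 5, 7.
End Rule Leftmost: primary stress on the leftmost head = syllable 1.
Primary stress: syllable 1 → ˈa.kru.bru:l.ka.nog.be.dro.ga.dro:.

1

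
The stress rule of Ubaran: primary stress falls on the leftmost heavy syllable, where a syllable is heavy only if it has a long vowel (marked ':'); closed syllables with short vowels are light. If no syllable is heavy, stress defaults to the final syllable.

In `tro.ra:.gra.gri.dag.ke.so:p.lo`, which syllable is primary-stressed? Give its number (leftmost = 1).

Weights: 1 tro L, 2 ra: H, 3 gra L, 4 gri L, 5 dag L, 6 ke L, 7 so:p H, 8 lo L.
Heavy syllables in the domain: 2, 7. The leftmost is syllable 2 (ra:).
Primary stress: syllable 2 → tro.ˈra:.gra.gri.dag.ke.so:p.lo.

2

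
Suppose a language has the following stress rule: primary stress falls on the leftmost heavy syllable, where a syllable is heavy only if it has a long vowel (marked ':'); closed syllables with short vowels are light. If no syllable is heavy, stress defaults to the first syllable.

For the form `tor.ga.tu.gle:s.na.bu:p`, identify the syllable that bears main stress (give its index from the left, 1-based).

4

Weights: 1 tor L, 2 ga L, 3 tu L, 4 gle:s H, 5 na L, 6 bu:p H.
Heavy syllables in the domain: 4, 6. The leftmost is syllable 4 (gle:s).
Primary stress: syllable 4 → tor.ga.tu.ˈgle:s.na.bu:p.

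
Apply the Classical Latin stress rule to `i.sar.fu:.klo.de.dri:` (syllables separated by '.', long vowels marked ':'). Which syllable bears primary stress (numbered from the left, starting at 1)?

Classical Latin: stress the penult if heavy (long vowel or closed), else the antepenult.
Weights: 4 klo L, 5 de L, 6 dri: H.
The penult (syllable 5, de) is light, so stress falls on the antepenult (syllable 4, klo).
Stress on syllable 4: i.sar.fu:.ˈklo.de.dri:.

4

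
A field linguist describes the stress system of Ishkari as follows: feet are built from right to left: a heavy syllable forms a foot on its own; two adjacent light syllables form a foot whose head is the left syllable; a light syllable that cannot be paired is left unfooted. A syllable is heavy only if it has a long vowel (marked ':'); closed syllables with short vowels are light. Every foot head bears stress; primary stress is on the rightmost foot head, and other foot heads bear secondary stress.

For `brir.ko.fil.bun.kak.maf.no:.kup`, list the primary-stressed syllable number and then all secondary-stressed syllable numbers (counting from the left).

primary 7, secondary 1, 3, 5

Weights: 1 brir L, 2 ko L, 3 fil L, 4 bun L, 5 kak L, 6 maf L, 7 no: H, 8 kup L.
Parse right to left (heavy = foot alone; LL = one foot; stranded L unfooted): (ˈbrir.ko) (ˈfil.bun) (ˈkak.maf) (ˈno:) kup.
Foot heads: 1, 3, 5, 7.
Primary stress on the rightmost head = syllable 7.
Secondary stress on 1, 3, 5: ˌbrir.ko.ˌfil.bun.ˌkak.maf.ˈno:.kup.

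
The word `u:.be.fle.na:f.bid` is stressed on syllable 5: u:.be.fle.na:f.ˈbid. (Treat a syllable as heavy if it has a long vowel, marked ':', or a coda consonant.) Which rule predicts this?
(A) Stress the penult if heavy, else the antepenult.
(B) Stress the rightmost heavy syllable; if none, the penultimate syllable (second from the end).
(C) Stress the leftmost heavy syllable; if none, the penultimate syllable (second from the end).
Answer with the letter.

B

Rule A → syllable 4 (observed: 5).
Rule B → syllable 5 ✓.
Rule C → syllable 1 (observed: 5).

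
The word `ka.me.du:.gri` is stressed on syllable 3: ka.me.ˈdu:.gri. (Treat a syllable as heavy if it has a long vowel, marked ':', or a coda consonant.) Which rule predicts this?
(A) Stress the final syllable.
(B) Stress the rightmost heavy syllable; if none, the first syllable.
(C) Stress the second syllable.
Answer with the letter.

B

Rule A → syllable 4 (observed: 3).
Rule B → syllable 3 ✓.
Rule C → syllable 2 (observed: 3).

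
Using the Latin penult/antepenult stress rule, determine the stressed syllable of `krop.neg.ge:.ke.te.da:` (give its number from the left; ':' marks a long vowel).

4

Classical Latin: stress the penult if heavy (long vowel or closed), else the antepenult.
Weights: 4 ke L, 5 te L, 6 da: H.
The penult (syllable 5, te) is light, so stress falls on the antepenult (syllable 4, ke).
Stress on syllable 4: krop.neg.ge:.ˈke.te.da:.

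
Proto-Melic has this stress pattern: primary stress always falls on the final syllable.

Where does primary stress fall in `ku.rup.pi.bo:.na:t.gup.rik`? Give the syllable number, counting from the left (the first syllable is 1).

7

The word has 7 syllables; the final syllable is syllable 7 (rik).
Primary stress: syllable 7 → ku.rup.pi.bo:.na:t.gup.ˈrik.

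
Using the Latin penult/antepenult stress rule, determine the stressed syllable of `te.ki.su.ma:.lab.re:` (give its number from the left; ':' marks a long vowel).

5

Classical Latin: stress the penult if heavy (long vowel or closed), else the antepenult.
Weights: 4 ma: H, 5 lab H, 6 re: H.
The penult (syllable 5, lab) is heavy, so it takes stress.
Stress on syllable 5: te.ki.su.ma:.ˈlab.re:.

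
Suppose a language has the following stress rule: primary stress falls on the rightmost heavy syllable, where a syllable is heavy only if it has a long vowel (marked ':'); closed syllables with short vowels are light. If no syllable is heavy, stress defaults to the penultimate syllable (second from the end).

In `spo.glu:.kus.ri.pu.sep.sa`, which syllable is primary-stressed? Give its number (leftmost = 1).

2

Weights: 1 spo L, 2 glu: H, 3 kus L, 4 ri L, 5 pu L, 6 sep L, 7 sa L.
Heavy syllables in the domain: 2. The rightmost is syllable 2 (glu:).
Primary stress: syllable 2 → spo.ˈglu:.kus.ri.pu.sep.sa.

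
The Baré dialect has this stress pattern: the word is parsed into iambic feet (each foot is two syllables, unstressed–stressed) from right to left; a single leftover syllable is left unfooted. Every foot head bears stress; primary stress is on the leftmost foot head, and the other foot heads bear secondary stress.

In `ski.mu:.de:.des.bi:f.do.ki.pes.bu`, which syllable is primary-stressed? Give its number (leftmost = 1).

3

Parse right to left into iambic (σˈσ) feet: ski (mu:.ˈde:) (des.ˈbi:f) (do.ˈki) (pes.ˈbu). Syllable 1 is left unfooted.
Foot heads (stressed positions): 3, 5, 7, 9.
End Rule Leftmost: primary stress on the leftmost head = syllable 3.
Primary stress: syllable 3 → ski.mu:.ˈde:.des.bi:f.do.ki.pes.bu.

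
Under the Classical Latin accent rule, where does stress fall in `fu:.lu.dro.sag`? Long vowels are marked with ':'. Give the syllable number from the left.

2

Classical Latin: stress the penult if heavy (long vowel or closed), else the antepenult.
Weights: 2 lu L, 3 dro L, 4 sag H.
The penult (syllable 3, dro) is light, so stress falls on the antepenult (syllable 2, lu).
Stress on syllable 2: fu:.ˈlu.dro.sag.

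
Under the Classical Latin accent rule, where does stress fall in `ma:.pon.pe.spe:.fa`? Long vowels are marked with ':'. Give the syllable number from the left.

Classical Latin: stress the penult if heavy (long vowel or closed), else the antepenult.
Weights: 3 pe L, 4 spe: H, 5 fa L.
The penult (syllable 4, spe:) is heavy, so it takes stress.
Stress on syllable 4: ma:.pon.pe.ˈspe:.fa.

4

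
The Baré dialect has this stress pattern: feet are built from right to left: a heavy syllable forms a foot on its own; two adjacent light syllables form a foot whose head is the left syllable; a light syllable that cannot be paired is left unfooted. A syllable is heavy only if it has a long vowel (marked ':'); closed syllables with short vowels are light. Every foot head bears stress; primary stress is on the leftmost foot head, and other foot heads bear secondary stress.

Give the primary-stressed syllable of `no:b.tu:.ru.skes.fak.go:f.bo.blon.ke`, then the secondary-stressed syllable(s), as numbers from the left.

Weights: 1 no:b H, 2 tu: H, 3 ru L, 4 skes L, 5 fak L, 6 go:f H, 7 bo L, 8 blon L, 9 ke L.
Parse right to left (heavy = foot alone; LL = one foot; stranded L unfooted): (ˈno:b) (ˈtu:) ru (ˈskes.fak) (ˈgo:f) bo (ˈblon.ke).
Foot heads: 1, 2, 4, 6, 8.
Primary stress on the leftmost head = syllable 1.
Secondary stress on 2, 4, 6, 8: ˈno:b.ˌtu:.ru.ˌskes.fak.ˌgo:f.bo.ˌblon.ke.

primary 1, secondary 2, 4, 6, 8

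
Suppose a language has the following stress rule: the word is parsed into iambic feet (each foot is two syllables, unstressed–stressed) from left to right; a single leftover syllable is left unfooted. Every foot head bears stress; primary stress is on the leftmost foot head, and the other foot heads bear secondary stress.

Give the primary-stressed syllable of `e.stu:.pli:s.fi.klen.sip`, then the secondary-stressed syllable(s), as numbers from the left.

Parse left to right into iambic (σˈσ) feet: (e.ˈstu:) (pli:s.ˈfi) (klen.ˈsip).
Foot heads (stressed positions): 2, 4, 6.
End Rule Leftmost: primary stress on the leftmost head = syllable 2.
Secondary stress on 4, 6: e.ˈstu:.pli:s.ˌfi.klen.ˌsip.

primary 2, secondary 4, 6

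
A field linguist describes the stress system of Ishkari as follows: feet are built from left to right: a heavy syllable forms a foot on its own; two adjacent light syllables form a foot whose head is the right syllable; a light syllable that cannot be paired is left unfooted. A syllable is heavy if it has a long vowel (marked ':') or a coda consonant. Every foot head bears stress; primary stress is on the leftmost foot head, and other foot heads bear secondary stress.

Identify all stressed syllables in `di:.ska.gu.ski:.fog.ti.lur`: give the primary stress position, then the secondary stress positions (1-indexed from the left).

primary 1, secondary 3, 4, 5, 7

Weights: 1 di: H, 2 ska L, 3 gu L, 4 ski: H, 5 fog H, 6 ti L, 7 lur H.
Parse left to right (heavy = foot alone; LL = one foot; stranded L unfooted): (ˈdi:) (ska.ˈgu) (ˈski:) (ˈfog) ti (ˈlur).
Foot heads: 1, 3, 4, 5, 7.
Primary stress on the leftmost head = syllable 1.
Secondary stress on 3, 4, 5, 7: ˈdi:.ska.ˌgu.ˌski:.ˌfog.ti.ˌlur.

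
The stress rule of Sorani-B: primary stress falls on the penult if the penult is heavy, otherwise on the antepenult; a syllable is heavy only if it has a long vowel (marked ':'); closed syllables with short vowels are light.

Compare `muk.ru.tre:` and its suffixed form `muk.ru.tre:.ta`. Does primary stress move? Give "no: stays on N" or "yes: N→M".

yes: 1→3

Base `muk.ru.tre:` (3 syllables):
  Weights: 1 muk L, 2 ru L, 3 tre: H.
  The penult (syllable 2, ru) is light, so stress falls on the antepenult (syllable 1, muk).
  → primary stress on syllable 1.
Suffixed `muk.ru.tre:.ta` (4 syllables):
  Weights: 2 ru L, 3 tre: H, 4 ta L.
  The penult (syllable 3, tre:) is heavy, so it takes stress.
  → primary stress on syllable 3.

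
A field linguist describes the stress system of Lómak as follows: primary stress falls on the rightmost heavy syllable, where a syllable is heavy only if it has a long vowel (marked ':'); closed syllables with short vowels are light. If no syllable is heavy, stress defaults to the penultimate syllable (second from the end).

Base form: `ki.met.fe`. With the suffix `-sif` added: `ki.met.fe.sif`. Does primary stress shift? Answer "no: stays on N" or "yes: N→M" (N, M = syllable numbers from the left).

Base `ki.met.fe` (3 syllables):
  Weights: 1 ki L, 2 met L, 3 fe L.
  No heavy syllable in the domain; default to the penultimate syllable (second from the end) = syllable 2.
  → primary stress on syllable 2.
Suffixed `ki.met.fe.sif` (4 syllables):
  Weights: 1 ki L, 2 met L, 3 fe L, 4 sif L.
  No heavy syllable in the domain; default to the penultimate syllable (second from the end) = syllable 3.
  → primary stress on syllable 3.

yes: 2→3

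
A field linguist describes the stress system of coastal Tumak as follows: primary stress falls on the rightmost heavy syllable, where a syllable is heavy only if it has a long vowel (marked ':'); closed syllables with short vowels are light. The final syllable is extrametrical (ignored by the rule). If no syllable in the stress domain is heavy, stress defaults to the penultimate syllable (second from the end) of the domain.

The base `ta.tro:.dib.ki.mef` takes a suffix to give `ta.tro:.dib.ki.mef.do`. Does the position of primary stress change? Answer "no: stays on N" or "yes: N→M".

no: stays on 2

Base `ta.tro:.dib.ki.mef` (5 syllables):
  The final syllable (5, mef) is extrametrical; the stress domain is syllables 1–4.
  Weights: 1 ta L, 2 tro: H, 3 dib L, 4 ki L.
  Heavy syllables in the domain: 2. The rightmost is syllable 2 (tro:).
  → primary stress on syllable 2.
Suffixed `ta.tro:.dib.ki.mef.do` (6 syllables):
  The final syllable (6, do) is extrametrical; the stress domain is syllables 1–5.
  Weights: 1 ta L, 2 tro: H, 3 dib L, 4 ki L, 5 mef L.
  Heavy syllables in the domain: 2. The rightmost is syllable 2 (tro:).
  → primary stress on syllable 2.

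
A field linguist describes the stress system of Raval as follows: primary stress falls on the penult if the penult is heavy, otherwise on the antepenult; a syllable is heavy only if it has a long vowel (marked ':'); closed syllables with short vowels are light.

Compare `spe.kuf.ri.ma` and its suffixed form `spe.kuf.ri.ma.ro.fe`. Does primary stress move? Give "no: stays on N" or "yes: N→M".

Base `spe.kuf.ri.ma` (4 syllables):
  Weights: 2 kuf L, 3 ri L, 4 ma L.
  The penult (syllable 3, ri) is light, so stress falls on the antepenult (syllable 2, kuf).
  → primary stress on syllable 2.
Suffixed `spe.kuf.ri.ma.ro.fe` (6 syllables):
  Weights: 4 ma L, 5 ro L, 6 fe L.
  The penult (syllable 5, ro) is light, so stress falls on the antepenult (syllable 4, ma).
  → primary stress on syllable 4.

yes: 2→4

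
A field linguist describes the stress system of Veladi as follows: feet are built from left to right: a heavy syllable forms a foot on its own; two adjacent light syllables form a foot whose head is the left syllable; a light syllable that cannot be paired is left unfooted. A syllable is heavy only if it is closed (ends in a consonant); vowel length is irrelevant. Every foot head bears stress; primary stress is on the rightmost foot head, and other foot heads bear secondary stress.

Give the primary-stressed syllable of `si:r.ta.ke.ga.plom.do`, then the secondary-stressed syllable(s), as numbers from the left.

Weights: 1 si:r H, 2 ta L, 3 ke L, 4 ga L, 5 plom H, 6 do L.
Parse left to right (heavy = foot alone; LL = one foot; stranded L unfooted): (ˈsi:r) (ˈta.ke) ga (ˈplom) do.
Foot heads: 1, 2, 5.
Primary stress on the rightmost head = syllable 5.
Secondary stress on 1, 2: ˌsi:r.ˌta.ke.ga.ˈplom.do.

primary 5, secondary 1, 2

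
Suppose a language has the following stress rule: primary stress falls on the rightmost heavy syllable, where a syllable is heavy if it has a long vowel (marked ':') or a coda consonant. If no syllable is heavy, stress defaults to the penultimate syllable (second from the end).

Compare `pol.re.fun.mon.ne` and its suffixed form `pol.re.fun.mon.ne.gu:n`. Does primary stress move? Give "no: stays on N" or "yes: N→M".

yes: 4→6

Base `pol.re.fun.mon.ne` (5 syllables):
  Weights: 1 pol H, 2 re L, 3 fun H, 4 mon H, 5 ne L.
  Heavy syllables in the domain: 1, 3, 4. The rightmost is syllable 4 (mon).
  → primary stress on syllable 4.
Suffixed `pol.re.fun.mon.ne.gu:n` (6 syllables):
  Weights: 1 pol H, 2 re L, 3 fun H, 4 mon H, 5 ne L, 6 gu:n H.
  Heavy syllables in the domain: 1, 3, 4, 6. The rightmost is syllable 6 (gu:n).
  → primary stress on syllable 6.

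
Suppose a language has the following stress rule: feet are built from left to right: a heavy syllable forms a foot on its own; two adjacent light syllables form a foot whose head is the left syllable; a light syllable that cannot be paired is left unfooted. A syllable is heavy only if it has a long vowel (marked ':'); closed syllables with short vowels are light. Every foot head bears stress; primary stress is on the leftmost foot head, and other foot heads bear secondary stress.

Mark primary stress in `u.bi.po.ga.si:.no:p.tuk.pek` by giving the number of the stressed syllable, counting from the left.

Weights: 1 u L, 2 bi L, 3 po L, 4 ga L, 5 si: H, 6 no:p H, 7 tuk L, 8 pek L.
Parse left to right (heavy = foot alone; LL = one foot; stranded L unfooted): (ˈu.bi) (ˈpo.ga) (ˈsi:) (ˈno:p) (ˈtuk.pek).
Foot heads: 1, 3, 5, 6, 7.
Primary stress on the leftmost head = syllable 1.
Primary stress: syllable 1 → ˈu.bi.po.ga.si:.no:p.tuk.pek.

1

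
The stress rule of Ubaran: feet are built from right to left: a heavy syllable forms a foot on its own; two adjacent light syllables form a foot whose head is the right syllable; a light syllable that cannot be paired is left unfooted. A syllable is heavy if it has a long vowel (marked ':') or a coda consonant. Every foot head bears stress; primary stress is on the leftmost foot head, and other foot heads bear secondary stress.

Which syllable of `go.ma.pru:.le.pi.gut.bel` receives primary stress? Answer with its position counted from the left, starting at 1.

Weights: 1 go L, 2 ma L, 3 pru: H, 4 le L, 5 pi L, 6 gut H, 7 bel H.
Parse right to left (heavy = foot alone; LL = one foot; stranded L unfooted): (go.ˈma) (ˈpru:) (le.ˈpi) (ˈgut) (ˈbel).
Foot heads: 2, 3, 5, 6, 7.
Primary stress on the leftmost head = syllable 2.
Primary stress: syllable 2 → go.ˈma.pru:.le.pi.gut.bel.

2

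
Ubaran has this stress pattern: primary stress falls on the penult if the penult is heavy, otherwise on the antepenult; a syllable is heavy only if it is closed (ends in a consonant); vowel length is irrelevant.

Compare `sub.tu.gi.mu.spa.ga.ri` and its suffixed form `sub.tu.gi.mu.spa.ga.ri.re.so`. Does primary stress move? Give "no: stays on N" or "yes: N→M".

Base `sub.tu.gi.mu.spa.ga.ri` (7 syllables):
  Weights: 5 spa L, 6 ga L, 7 ri L.
  The penult (syllable 6, ga) is light, so stress falls on the antepenult (syllable 5, spa).
  → primary stress on syllable 5.
Suffixed `sub.tu.gi.mu.spa.ga.ri.re.so` (9 syllables):
  Weights: 7 ri L, 8 re L, 9 so L.
  The penult (syllable 8, re) is light, so stress falls on the antepenult (syllable 7, ri).
  → primary stress on syllable 7.

yes: 5→7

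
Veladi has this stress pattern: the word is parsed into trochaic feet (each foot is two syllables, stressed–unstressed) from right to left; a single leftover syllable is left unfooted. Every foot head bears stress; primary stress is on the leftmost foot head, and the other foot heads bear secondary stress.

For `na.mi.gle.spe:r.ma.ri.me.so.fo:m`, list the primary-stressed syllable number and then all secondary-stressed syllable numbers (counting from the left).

primary 2, secondary 4, 6, 8

Parse right to left into trochaic (ˈσσ) feet: na (ˈmi.gle) (ˈspe:r.ma) (ˈri.me) (ˈso.fo:m). Syllable 1 is left unfooted.
Foot heads (stressed positions): 2, 4, 6, 8.
End Rule Leftmost: primary stress on the leftmost head = syllable 2.
Secondary stress on 4, 6, 8: na.ˈmi.gle.ˌspe:r.ma.ˌri.me.ˌso.fo:m.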